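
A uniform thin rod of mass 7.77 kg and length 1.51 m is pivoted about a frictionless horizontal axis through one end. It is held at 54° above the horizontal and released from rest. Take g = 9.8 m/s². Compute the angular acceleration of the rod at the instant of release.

α ≈ 5.72 rad/s²

About the pivot, I = (1/3)ML² = (1/3)(7.77)(1.51)² = 5.905 kg·m².
The weight acts at the center, a distance L/2 = 0.7550 m from the pivot; τ = Mg(L/2) cos 54° = 33.79 N·m.
α = τ/I = 33.79/5.905 = 5.722 rad/s².
(Equivalently α = (3g/(2L)) cos 54° = 5.722 rad/s².)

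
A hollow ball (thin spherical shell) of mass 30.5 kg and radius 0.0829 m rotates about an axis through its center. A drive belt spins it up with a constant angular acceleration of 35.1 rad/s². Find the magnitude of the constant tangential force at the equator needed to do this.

F ≈ 59.2 N

I = (2/3)MR² = (2/3)(30.5)(0.0829)² = 0.1397 kg·m².
The required torque is τ = Iα = (0.1397)(35.10) = 4.905 N·m.
A tangential force at the equator gives τ = FR, so F = τ/R = 4.905/0.0829 = 59.17 N.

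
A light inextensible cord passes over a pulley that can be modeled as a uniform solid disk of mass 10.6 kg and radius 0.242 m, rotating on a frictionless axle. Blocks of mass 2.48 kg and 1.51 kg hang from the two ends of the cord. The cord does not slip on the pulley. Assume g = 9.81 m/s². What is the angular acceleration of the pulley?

I = ½MR² = (1/2)(10.6)(0.242)² = 0.3104 kg·m².
Heavier block: m₁g − T₁ = m₁a. Lighter block: T₂ − m₂g = m₂a.
Pulley: (T₁ − T₂)R = Iα = I(a/R), so T₁ − T₂ = (I/R²)a = (1/2)M_p a = 5.300·a.
Adding the three: (m₁ − m₂)g = (m₁ + m₂ + 5.300)a, so a = (2.48 − 1.51)(9.81)/(2.48 + 1.51 + 5.300) = 1.024 m/s².
α = a/R = 1.024/0.242 = 4.233 rad/s².

α ≈ 4.23 rad/s²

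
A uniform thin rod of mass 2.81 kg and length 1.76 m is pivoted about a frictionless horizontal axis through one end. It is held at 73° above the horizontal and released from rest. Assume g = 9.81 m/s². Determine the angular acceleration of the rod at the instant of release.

α ≈ 2.44 rad/s²

About the pivot, I = (1/3)ML² = (1/3)(2.81)(1.76)² = 2.901 kg·m².
The weight acts at the center, a distance L/2 = 0.8800 m from the pivot; τ = Mg(L/2) cos 73° = 7.092 N·m.
α = τ/I = 7.092/2.901 = 2.444 rad/s².
(Equivalently α = (3g/(2L)) cos 73° = 2.444 rad/s².)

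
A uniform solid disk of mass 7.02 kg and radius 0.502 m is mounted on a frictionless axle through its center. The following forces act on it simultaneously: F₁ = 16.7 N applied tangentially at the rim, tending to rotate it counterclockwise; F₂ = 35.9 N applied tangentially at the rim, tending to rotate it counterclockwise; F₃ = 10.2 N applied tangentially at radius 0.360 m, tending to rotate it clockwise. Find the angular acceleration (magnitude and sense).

I = ½MR² = (1/2)(7.02)(0.502)² = 0.8845 kg·m².
Taking counterclockwise as positive: τ₁ = +(16.7)(0.502) = +8.383 N·m; τ₂ = +(35.9)(0.502) = +18.02 N·m; τ₃ = −(10.2)(0.360) = −3.672 N·m.
Net torque τ = 22.73 N·m.
α = τ/I = 22.73/0.8845 = 25.70 rad/s².

α ≈ 25.7 rad/s², counterclockwise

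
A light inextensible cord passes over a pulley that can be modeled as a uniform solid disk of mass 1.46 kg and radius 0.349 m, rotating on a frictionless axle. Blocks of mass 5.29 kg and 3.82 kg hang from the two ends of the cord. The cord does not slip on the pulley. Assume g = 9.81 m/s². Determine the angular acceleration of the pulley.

α ≈ 4.20 rad/s²

I = ½MR² = (1/2)(1.46)(0.349)² = 0.08891 kg·m².
Heavier block: m₁g − T₁ = m₁a. Lighter block: T₂ − m₂g = m₂a.
Pulley: (T₁ − T₂)R = Iα = I(a/R), so T₁ − T₂ = (I/R²)a = (1/2)M_p a = 0.7300·a.
Adding the three: (m₁ − m₂)g = (m₁ + m₂ + 0.7300)a, so a = (5.29 − 3.82)(9.81)/(5.29 + 3.82 + 0.7300) = 1.466 m/s².
α = a/R = 1.466/0.349 = 4.199 rad/s².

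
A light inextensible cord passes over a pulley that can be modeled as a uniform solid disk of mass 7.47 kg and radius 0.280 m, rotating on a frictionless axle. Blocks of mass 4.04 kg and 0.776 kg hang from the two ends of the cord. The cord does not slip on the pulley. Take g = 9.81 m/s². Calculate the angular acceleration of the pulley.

α ≈ 13.4 rad/s²

I = ½MR² = (1/2)(7.47)(0.280)² = 0.2928 kg·m².
Heavier block: m₁g − T₁ = m₁a. Lighter block: T₂ − m₂g = m₂a.
Pulley: (T₁ − T₂)R = Iα = I(a/R), so T₁ − T₂ = (I/R²)a = (1/2)M_p a = 3.735·a.
Adding the three: (m₁ − m₂)g = (m₁ + m₂ + 3.735)a, so a = (4.04 − 0.776)(9.81)/(4.04 + 0.776 + 3.735) = 3.745 m/s².
α = a/R = 3.745/0.280 = 13.37 rad/s².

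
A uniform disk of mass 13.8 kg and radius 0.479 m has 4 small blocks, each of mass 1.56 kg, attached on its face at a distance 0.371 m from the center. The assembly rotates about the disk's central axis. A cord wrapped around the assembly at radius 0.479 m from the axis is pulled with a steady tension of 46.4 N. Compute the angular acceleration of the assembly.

I_disk = ½MR² = ½(13.8)(0.479)² = 1.583 kg·m².
I_blocks = 4·m·r² = 4(1.56)(0.371)² = 0.8589 kg·m².
Total I = 2.442 kg·m².
τ = F r = (46.4)(0.479) = 22.23 N·m.
α = τ/I = 22.23/2.442 = 9.101 rad/s².

α ≈ 9.10 rad/s²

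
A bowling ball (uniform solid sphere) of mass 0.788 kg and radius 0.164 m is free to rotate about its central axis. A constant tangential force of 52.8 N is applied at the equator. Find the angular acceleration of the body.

I = (2/5)MR² = (2/5)(0.788)(0.164)² = 0.008478 kg·m².
τ = F R = (52.8)(0.164) = 8.659 N·m.
Newton's second law for rotation, τ = Iα, gives α = τ/I = 8.659/0.008478 = 1021 rad/s².

α ≈ 1020 rad/s²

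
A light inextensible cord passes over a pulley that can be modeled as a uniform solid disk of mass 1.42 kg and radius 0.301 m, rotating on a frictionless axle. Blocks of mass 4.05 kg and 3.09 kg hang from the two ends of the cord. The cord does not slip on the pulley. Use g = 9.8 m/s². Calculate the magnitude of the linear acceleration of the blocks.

I = ½MR² = (1/2)(1.42)(0.301)² = 0.06433 kg·m².
Heavier block: m₁g − T₁ = m₁a. Lighter block: T₂ − m₂g = m₂a.
Pulley: (T₁ − T₂)R = Iα = I(a/R), so T₁ − T₂ = (I/R²)a = (1/2)M_p a = 0.7100·a.
Adding the three: (m₁ − m₂)g = (m₁ + m₂ + 0.7100)a, so a = (4.05 − 3.09)(9.8)/(4.05 + 3.09 + 0.7100) = 1.198 m/s².

a ≈ 1.20 m/s²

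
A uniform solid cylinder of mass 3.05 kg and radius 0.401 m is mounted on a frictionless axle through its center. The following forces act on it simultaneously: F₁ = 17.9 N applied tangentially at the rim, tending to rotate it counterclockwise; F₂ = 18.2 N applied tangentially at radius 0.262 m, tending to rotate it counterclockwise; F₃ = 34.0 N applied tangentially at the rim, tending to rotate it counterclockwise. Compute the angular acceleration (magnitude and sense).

I = ½MR² = (1/2)(3.05)(0.401)² = 0.2452 kg·m².
Taking counterclockwise as positive: τ₁ = +(17.9)(0.401) = +7.178 N·m; τ₂ = +(18.2)(0.262) = +4.768 N·m; τ₃ = +(34.0)(0.401) = +13.63 N·m.
Net torque τ = 25.58 N·m.
α = τ/I = 25.58/0.2452 = 104.3 rad/s².

α ≈ 104 rad/s², counterclockwise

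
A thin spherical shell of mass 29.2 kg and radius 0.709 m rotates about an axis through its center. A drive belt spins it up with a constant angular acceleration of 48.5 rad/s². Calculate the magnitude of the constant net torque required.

I = (2/3)MR² = (2/3)(29.2)(0.709)² = 9.786 kg·m².
τ = Iα = (9.786)(48.50) = 474.6 N·m.

τ ≈ 475 N·m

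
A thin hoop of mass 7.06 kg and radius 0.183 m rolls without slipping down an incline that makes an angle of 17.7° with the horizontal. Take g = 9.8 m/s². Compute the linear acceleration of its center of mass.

a ≈ 1.49 m/s²

Translation along the incline: Mg sinθ − f = Ma.
Rotation about the center: fR = Iα with I = MR². No-slip gives a = αR, so f = (I/R²)a = M a.
Substituting: Mg sinθ = (1 + 1.000)Ma, so a = g sinθ/(1 + 1.000) = (9.8) sin 17.7° / 2.000 = 1.490 m/s².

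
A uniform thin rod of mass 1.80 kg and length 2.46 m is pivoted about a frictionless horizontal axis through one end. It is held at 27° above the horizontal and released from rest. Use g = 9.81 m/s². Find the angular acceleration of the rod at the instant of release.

α ≈ 5.33 rad/s²

About the pivot, I = (1/3)ML² = (1/3)(1.80)(2.46)² = 3.631 kg·m².
The weight acts at the center, a distance L/2 = 1.230 m from the pivot; τ = Mg(L/2) cos 27° = 19.35 N·m.
α = τ/I = 19.35/3.631 = 5.330 rad/s².
(Equivalently α = (3g/(2L)) cos 27° = 5.330 rad/s².)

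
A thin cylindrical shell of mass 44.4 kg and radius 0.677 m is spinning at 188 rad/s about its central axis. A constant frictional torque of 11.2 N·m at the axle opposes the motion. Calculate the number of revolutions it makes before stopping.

≈ 5110 revolutions

I = MR² = (44.4)(0.677)² = 20.35 kg·m².
The net torque has magnitude 11.2 N·m, opposing ω.
|α| = τ/I = 11.20/20.35 = 0.5504 rad/s² (deceleration).
ω² = ω₀² − 2|α|θ with ω = 0 ⇒ θ = ω₀²/(2|α|) = 32110 rad = 5110 rev.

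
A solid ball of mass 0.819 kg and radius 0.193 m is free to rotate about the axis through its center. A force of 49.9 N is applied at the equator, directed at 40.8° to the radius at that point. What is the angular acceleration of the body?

α ≈ 516 rad/s²

I = (2/5)MR² = (2/5)(0.819)(0.193)² = 0.01220 kg·m².
Only the tangential component produces torque: τ = F R sinθ = (49.9)(0.193) sin 40.8° = 6.293 N·m.
Newton's second law for rotation, τ = Iα, gives α = τ/I = 6.293/0.01220 = 515.7 rad/s².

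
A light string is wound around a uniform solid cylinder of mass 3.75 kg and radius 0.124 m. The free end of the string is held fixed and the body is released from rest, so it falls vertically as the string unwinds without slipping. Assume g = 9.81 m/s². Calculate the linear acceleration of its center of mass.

a ≈ 6.54 m/s²

Translation: Mg − T = Ma. Rotation about the center: TR = Iα with I = ½MR².
With a = αR: T = (I/R²)a = (1/2)M a, so Mg = (1 + 0.5000)Ma.
a = g/(1 + 0.5000) = 9.81/1.500 = 6.540 m/s².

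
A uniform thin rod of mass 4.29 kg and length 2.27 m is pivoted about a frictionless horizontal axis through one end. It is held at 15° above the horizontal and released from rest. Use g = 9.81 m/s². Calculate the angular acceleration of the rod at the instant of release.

About the pivot, I = (1/3)ML² = (1/3)(4.29)(2.27)² = 7.369 kg·m².
The weight acts at the center, a distance L/2 = 1.135 m from the pivot; τ = Mg(L/2) cos 15° = 46.14 N·m.
α = τ/I = 46.14/7.369 = 6.261 rad/s².
(Equivalently α = (3g/(2L)) cos 15° = 6.261 rad/s².)

α ≈ 6.26 rad/s²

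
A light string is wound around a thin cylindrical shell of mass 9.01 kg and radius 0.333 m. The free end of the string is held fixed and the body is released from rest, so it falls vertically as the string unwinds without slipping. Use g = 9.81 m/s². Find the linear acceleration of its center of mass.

a ≈ 4.91 m/s²

Translation: Mg − T = Ma. Rotation about the center: TR = Iα with I = MR².
With a = αR: T = (I/R²)a = M a, so Mg = (1 + 1.000)Ma.
a = g/(1 + 1.000) = 9.81/2.000 = 4.905 m/s².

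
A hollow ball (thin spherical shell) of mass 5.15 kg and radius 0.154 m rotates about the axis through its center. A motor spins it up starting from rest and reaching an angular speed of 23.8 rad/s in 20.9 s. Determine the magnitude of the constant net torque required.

τ ≈ 0.0927 N·m

I = (2/3)MR² = (2/3)(5.15)(0.154)² = 0.08142 kg·m².
α = Δω/Δt = (23.8 − 0)/20.9 = 1.139 rad/s².
τ = Iα = (0.08142)(1.139) = 0.09272 N·m.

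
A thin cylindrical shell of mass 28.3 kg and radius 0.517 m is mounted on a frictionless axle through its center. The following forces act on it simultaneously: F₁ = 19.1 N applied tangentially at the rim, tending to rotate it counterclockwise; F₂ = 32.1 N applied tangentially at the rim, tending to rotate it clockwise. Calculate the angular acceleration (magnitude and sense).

I = MR² = (28.3)(0.517)² = 7.564 kg·m².
Taking counterclockwise as positive: τ₁ = +(19.1)(0.517) = +9.875 N·m; τ₂ = −(32.1)(0.517) = −16.60 N·m.
Net torque τ = -6.721 N·m.
α = τ/I = -6.721/7.564 = -0.8885 rad/s².

α ≈ 0.889 rad/s², clockwise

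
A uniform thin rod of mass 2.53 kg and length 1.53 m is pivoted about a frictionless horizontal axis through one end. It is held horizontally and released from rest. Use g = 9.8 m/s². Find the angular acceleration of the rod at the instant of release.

About the pivot, I = (1/3)ML² = (1/3)(2.53)(1.53)² = 1.974 kg·m².
The weight acts at the center, a distance L/2 = 0.7650 m from the pivot; τ = Mg(L/2) = 18.97 N·m.
α = τ/I = 18.97/1.974 = 9.608 rad/s².

α ≈ 9.61 rad/s²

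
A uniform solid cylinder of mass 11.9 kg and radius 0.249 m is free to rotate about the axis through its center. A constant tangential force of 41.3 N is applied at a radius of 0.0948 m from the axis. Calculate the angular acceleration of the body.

α ≈ 10.6 rad/s²

I = ½MR² = (1/2)(11.9)(0.249)² = 0.3689 kg·m².
τ = F·r = (41.3)(0.0948) = 3.915 N·m.
Newton's second law for rotation, τ = Iα, gives α = τ/I = 3.915/0.3689 = 10.61 rad/s².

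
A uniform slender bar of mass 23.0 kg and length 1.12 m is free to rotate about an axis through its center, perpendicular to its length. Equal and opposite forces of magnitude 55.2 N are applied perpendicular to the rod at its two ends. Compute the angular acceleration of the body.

I = (1/12)ML² = (1/12)(23.0)(1.12)² = 2.404 kg·m².
The couple gives τ = F·(L/2) + F·(L/2) = F L = (55.2)(1.12) = 61.82 N·m.
Newton's second law for rotation, τ = Iα, gives α = τ/I = 61.82/2.404 = 25.71 rad/s².

α ≈ 25.7 rad/s²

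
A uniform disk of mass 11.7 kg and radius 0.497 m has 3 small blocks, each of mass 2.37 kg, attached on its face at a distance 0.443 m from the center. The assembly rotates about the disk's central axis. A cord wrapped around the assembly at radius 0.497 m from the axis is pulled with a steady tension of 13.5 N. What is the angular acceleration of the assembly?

α ≈ 2.36 rad/s²

I_disk = ½MR² = ½(11.7)(0.497)² = 1.445 kg·m².
I_blocks = 3·m·r² = 3(2.37)(0.443)² = 1.395 kg·m².
Total I = 2.840 kg·m².
τ = F r = (13.5)(0.497) = 6.710 N·m.
α = τ/I = 6.710/2.840 = 2.362 rad/s².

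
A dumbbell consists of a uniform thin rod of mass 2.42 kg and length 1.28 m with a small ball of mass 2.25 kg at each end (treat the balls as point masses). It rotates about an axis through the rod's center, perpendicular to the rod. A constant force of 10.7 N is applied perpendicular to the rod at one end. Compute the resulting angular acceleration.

I_rod = (1/12)ML² = (1/12)(2.42)(1.28)² = 0.3304 kg·m².
I_balls = 2·m·(L/2)² = 2(2.25)(0.6400)² = 1.843 kg·m².
Total I = 2.174 kg·m².
τ = F·(L/2) = (10.7)(0.640) = 6.848 N·m.
α = τ/I = 6.848/2.174 = 3.151 rad/s².

α ≈ 3.15 rad/s²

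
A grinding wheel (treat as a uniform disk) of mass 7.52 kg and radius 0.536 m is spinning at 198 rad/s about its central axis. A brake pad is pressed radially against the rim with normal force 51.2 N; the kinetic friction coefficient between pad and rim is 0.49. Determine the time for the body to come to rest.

I = ½MR² = (1/2)(7.52)(0.536)² = 1.080 kg·m².
Friction force f = μN = (0.49)(51.2) = 25.09 N at the rim; torque magnitude τ = fR = 13.45 N·m, opposing ω.
|α| = τ/I = 13.45/1.080 = 12.45 rad/s² (deceleration).
0 = ω₀ − |α|t ⇒ t = ω₀/|α| = 198/12.45 = 15.91 s.

t ≈ 15.9 s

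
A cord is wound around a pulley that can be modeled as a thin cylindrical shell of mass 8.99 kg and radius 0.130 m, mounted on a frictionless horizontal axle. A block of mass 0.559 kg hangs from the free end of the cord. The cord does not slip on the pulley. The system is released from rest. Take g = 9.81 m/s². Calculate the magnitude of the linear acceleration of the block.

a ≈ 0.574 m/s²

I = MR² = (8.99)(0.130)² = 0.1519 kg·m².
Block: mg − T = ma. Pulley: TR = Iα. No-slip: a = αR, so T = (I/R²)a = 8.990·a.
Then mg = (m + 8.990)a, so a = (0.559)(9.81)/(0.559 + 8.990) = 0.5743 m/s².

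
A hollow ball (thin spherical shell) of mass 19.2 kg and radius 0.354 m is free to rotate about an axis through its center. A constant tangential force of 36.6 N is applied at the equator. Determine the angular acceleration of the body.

I = (2/3)MR² = (2/3)(19.2)(0.354)² = 1.604 kg·m².
τ = F R = (36.6)(0.354) = 12.96 N·m.
From τ = Iα: α = 12.96/1.604 = 8.077 rad/s².

α ≈ 8.08 rad/s²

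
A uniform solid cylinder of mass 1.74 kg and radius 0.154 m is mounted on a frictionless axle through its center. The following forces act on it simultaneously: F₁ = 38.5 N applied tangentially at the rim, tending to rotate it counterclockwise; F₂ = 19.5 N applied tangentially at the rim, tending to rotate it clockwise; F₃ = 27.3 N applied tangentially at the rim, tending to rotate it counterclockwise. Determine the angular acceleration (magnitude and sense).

α ≈ 346 rad/s², counterclockwise

I = ½MR² = (1/2)(1.74)(0.154)² = 0.02063 kg·m².
Taking counterclockwise as positive: τ₁ = +(38.5)(0.154) = +5.929 N·m; τ₂ = −(19.5)(0.154) = −3.003 N·m; τ₃ = +(27.3)(0.154) = +4.204 N·m.
Net torque τ = 7.130 N·m.
α = τ/I = 7.130/0.02063 = 345.6 rad/s².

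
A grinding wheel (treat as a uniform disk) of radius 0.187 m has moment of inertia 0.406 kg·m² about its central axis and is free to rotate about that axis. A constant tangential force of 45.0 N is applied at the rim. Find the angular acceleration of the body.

τ = F R = (45.0)(0.187) = 8.415 N·m.
Newton's second law for rotation, τ = Iα, gives α = τ/I = 8.415/0.4060 = 20.73 rad/s².

α ≈ 20.7 rad/s²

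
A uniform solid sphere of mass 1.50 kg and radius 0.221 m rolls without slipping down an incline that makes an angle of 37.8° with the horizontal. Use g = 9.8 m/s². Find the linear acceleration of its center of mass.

Translation along the incline: Mg sinθ − f = Ma.
Rotation about the center: fR = Iα with I = (2/5)MR². No-slip gives a = αR, so f = (I/R²)a = (2/5)M a.
Substituting: Mg sinθ = (1 + 0.4000)Ma, so a = g sinθ/(1 + 0.4000) = (9.8) sin 37.8° / 1.400 = 4.290 m/s².

a ≈ 4.29 m/s²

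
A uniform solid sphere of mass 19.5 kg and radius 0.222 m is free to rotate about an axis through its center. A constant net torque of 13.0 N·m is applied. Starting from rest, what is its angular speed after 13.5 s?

I = (2/5)MR² = (2/5)(19.5)(0.222)² = 0.3844 kg·m².
α = τ/I = 13.0/0.3844 = 33.82 rad/s².
ω = ω₀ + αt = 0 + (33.82)(13.5) = 456.5 rad/s.

ω ≈ 457 rad/s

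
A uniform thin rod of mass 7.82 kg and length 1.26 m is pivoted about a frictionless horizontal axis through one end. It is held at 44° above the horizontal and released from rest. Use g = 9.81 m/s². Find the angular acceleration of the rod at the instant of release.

α ≈ 8.40 rad/s²

About the pivot, I = (1/3)ML² = (1/3)(7.82)(1.26)² = 4.138 kg·m².
The weight acts at the center, a distance L/2 = 0.6300 m from the pivot; τ = Mg(L/2) cos 44° = 34.77 N·m.
α = τ/I = 34.77/4.138 = 8.401 rad/s².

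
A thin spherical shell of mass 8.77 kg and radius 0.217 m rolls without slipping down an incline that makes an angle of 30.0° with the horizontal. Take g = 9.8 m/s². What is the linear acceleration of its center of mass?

a ≈ 2.94 m/s²

Translation along the incline: Mg sinθ − f = Ma.
Rotation about the center: fR = Iα with I = (2/3)MR². No-slip gives a = αR, so f = (I/R²)a = (2/3)M a.
Substituting: Mg sinθ = (1 + 0.6667)Ma, so a = g sinθ/(1 + 0.6667) = (9.8) sin 30.0° / 1.667 = 2.940 m/s².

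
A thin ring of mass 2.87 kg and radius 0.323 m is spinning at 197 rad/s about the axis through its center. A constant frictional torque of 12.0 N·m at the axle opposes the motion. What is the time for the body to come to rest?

I = MR² = (2.87)(0.323)² = 0.2994 kg·m².
The net torque has magnitude 12.0 N·m, opposing ω.
|α| = τ/I = 12.00/0.2994 = 40.08 rad/s² (deceleration).
0 = ω₀ − |α|t ⇒ t = ω₀/|α| = 197/40.08 = 4.916 s.

t ≈ 4.92 s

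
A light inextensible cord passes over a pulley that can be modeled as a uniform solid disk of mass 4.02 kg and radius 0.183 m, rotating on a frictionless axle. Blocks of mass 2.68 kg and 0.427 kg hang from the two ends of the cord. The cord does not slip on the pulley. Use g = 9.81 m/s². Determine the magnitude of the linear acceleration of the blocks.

a ≈ 4.32 m/s²

I = ½MR² = (1/2)(4.02)(0.183)² = 0.06731 kg·m².
Heavier block: m₁g − T₁ = m₁a. Lighter block: T₂ − m₂g = m₂a.
Pulley: (T₁ − T₂)R = Iα = I(a/R), so T₁ − T₂ = (I/R²)a = (1/2)M_p a = 2.010·a.
Adding the three: (m₁ − m₂)g = (m₁ + m₂ + 2.010)a, so a = (2.68 − 0.427)(9.81)/(2.68 + 0.427 + 2.010) = 4.319 m/s².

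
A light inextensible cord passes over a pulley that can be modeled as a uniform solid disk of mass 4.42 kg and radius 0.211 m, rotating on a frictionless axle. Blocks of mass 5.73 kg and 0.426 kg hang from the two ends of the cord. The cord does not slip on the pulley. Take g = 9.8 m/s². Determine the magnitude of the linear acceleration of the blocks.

I = ½MR² = (1/2)(4.42)(0.211)² = 0.09839 kg·m².
Heavier block: m₁g − T₁ = m₁a. Lighter block: T₂ − m₂g = m₂a.
Pulley: (T₁ − T₂)R = Iα = I(a/R), so T₁ − T₂ = (I/R²)a = (1/2)M_p a = 2.210·a.
Adding the three: (m₁ − m₂)g = (m₁ + m₂ + 2.210)a, so a = (5.73 − 0.426)(9.8)/(5.73 + 0.426 + 2.210) = 6.213 m/s².

a ≈ 6.21 m/s²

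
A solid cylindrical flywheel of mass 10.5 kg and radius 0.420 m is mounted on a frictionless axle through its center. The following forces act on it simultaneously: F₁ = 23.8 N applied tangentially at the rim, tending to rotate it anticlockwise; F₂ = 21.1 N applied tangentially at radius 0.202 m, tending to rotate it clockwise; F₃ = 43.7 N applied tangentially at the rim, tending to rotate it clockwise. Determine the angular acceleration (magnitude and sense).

α ≈ 13.6 rad/s², clockwise

I = ½MR² = (1/2)(10.5)(0.420)² = 0.9261 kg·m².
Taking anticlockwise as positive: τ₁ = +(23.8)(0.420) = +9.996 N·m; τ₂ = −(21.1)(0.202) = −4.262 N·m; τ₃ = −(43.7)(0.420) = −18.35 N·m.
Net torque τ = -12.62 N·m.
α = τ/I = -12.62/0.9261 = -13.63 rad/s².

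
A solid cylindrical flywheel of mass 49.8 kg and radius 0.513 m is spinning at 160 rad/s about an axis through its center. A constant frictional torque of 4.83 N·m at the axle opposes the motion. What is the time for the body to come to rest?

t ≈ 217 s

I = ½MR² = (1/2)(49.8)(0.513)² = 6.553 kg·m².
The net torque has magnitude 4.83 N·m, opposing ω.
|α| = τ/I = 4.830/6.553 = 0.7371 rad/s² (deceleration).
0 = ω₀ − |α|t ⇒ t = ω₀/|α| = 160/0.7371 = 217.1 s.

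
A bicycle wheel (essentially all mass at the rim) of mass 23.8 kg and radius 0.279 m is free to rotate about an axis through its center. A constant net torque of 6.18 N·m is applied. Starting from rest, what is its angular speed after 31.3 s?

ω ≈ 104 rad/s

I = MR² = (23.8)(0.279)² = 1.853 kg·m².
α = τ/I = 6.18/1.853 = 3.336 rad/s².
ω = ω₀ + αt = 0 + (3.336)(31.3) = 104.4 rad/s.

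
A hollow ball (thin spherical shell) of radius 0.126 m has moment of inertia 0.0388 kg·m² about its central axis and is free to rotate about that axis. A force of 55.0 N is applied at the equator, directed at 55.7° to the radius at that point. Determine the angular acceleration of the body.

Only the tangential component produces torque: τ = F R sinθ = (55.0)(0.126) sin 55.7° = 5.725 N·m.
From τ = Iα: α = 5.725/0.03880 = 147.5 rad/s².

α ≈ 148 rad/s²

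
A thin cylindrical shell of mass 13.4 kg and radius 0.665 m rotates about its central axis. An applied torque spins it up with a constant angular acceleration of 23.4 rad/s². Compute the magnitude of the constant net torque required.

I = MR² = (13.4)(0.665)² = 5.926 kg·m².
τ = Iα = (5.926)(23.40) = 138.7 N·m.

τ ≈ 139 N·m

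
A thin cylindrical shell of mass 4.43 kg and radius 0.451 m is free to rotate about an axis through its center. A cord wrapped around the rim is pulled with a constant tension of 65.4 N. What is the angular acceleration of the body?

I = MR² = (4.43)(0.451)² = 0.9011 kg·m².
τ = F R = (65.4)(0.451) = 29.50 N·m.
Newton's second law for rotation, τ = Iα, gives α = τ/I = 29.50/0.9011 = 32.73 rad/s².

α ≈ 32.7 rad/s²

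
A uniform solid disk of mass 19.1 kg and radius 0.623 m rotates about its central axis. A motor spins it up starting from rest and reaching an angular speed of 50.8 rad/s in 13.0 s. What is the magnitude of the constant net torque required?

τ ≈ 14.5 N·m

I = ½MR² = (1/2)(19.1)(0.623)² = 3.707 kg·m².
α = Δω/Δt = (50.8 − 0)/13.0 = 3.908 rad/s².
τ = Iα = (3.707)(3.908) = 14.48 N·m.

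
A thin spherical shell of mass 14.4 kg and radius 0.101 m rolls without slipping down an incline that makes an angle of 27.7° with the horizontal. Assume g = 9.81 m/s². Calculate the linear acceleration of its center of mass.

Translation along the incline: Mg sinθ − f = Ma.
Rotation about the center: fR = Iα with I = (2/3)MR². No-slip gives a = αR, so f = (I/R²)a = (2/3)M a.
Substituting: Mg sinθ = (1 + 0.6667)Ma, so a = g sinθ/(1 + 0.6667) = (9.81) sin 27.7° / 1.667 = 2.736 m/s².

a ≈ 2.74 m/s²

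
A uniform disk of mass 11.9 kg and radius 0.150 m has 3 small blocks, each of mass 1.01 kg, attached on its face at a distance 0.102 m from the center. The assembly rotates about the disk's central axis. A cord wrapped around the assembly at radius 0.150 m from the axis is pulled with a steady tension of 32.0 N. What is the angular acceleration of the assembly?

α ≈ 29.0 rad/s²

I_disk = ½MR² = ½(11.9)(0.150)² = 0.1339 kg·m².
I_blocks = 3·m·r² = 3(1.01)(0.102)² = 0.03152 kg·m².
Total I = 0.1654 kg·m².
τ = F r = (32.0)(0.150) = 4.800 N·m.
α = τ/I = 4.800/0.1654 = 29.02 rad/s².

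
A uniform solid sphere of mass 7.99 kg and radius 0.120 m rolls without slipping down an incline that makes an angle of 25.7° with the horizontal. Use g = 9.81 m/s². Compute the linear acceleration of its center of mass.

Translation along the incline: Mg sinθ − f = Ma.
Rotation about the center: fR = Iα with I = (2/5)MR². No-slip gives a = αR, so f = (I/R²)a = (2/5)M a.
Substituting: Mg sinθ = (1 + 0.4000)Ma, so a = g sinθ/(1 + 0.4000) = (9.81) sin 25.7° / 1.400 = 3.039 m/s².

a ≈ 3.04 m/s²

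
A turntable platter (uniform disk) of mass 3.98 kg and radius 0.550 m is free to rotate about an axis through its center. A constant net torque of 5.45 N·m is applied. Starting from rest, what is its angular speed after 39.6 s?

ω ≈ 359 rad/s

I = ½MR² = (1/2)(3.98)(0.550)² = 0.6020 kg·m².
α = τ/I = 5.45/0.6020 = 9.054 rad/s².
ω = ω₀ + αt = 0 + (9.054)(39.6) = 358.5 rad/s.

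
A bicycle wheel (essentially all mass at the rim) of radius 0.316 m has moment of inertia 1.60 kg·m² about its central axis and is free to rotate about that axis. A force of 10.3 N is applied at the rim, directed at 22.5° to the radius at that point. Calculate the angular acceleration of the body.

Only the tangential component produces torque: τ = F R sinθ = (10.3)(0.316) sin 22.5° = 1.246 N·m.
Newton's second law for rotation, τ = Iα, gives α = τ/I = 1.246/1.600 = 0.7785 rad/s².

α ≈ 0.778 rad/s²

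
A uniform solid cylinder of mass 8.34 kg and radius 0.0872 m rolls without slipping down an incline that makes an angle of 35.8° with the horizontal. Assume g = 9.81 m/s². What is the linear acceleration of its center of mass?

Translation along the incline: Mg sinθ − f = Ma.
Rotation about the center: fR = Iα with I = ½MR². No-slip gives a = αR, so f = (I/R²)a = (1/2)M a.
Substituting: Mg sinθ = (1 + 0.5000)Ma, so a = g sinθ/(1 + 0.5000) = (9.81) sin 35.8° / 1.500 = 3.826 m/s².

a ≈ 3.83 m/s²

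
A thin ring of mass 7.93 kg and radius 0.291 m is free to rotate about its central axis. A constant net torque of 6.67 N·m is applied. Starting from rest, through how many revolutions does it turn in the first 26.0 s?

≈ 534 revolutions

I = MR² = (7.93)(0.291)² = 0.6715 kg·m².
α = τ/I = 6.67/0.6715 = 9.933 rad/s².
θ = ½αt² = ½(9.933)(26.0)² = 3357 rad.
Revolutions = θ/(2π) = 534.3.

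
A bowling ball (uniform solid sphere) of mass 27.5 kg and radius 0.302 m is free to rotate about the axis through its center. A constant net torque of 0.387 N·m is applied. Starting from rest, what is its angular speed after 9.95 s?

ω ≈ 3.84 rad/s

I = (2/5)MR² = (2/5)(27.5)(0.302)² = 1.003 kg·m².
α = τ/I = 0.387/1.003 = 0.3857 rad/s².
ω = ω₀ + αt = 0 + (0.3857)(9.95) = 3.838 rad/s.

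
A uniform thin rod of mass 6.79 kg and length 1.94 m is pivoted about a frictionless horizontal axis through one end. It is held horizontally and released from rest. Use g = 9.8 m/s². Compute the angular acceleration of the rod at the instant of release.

About the pivot, I = (1/3)ML² = (1/3)(6.79)(1.94)² = 8.518 kg·m².
The weight acts at the center, a distance L/2 = 0.9700 m from the pivot; τ = Mg(L/2) = 64.55 N·m.
α = τ/I = 64.55/8.518 = 7.577 rad/s².
(Equivalently α = (3g/(2L)) = 7.577 rad/s².)

α ≈ 7.58 rad/s²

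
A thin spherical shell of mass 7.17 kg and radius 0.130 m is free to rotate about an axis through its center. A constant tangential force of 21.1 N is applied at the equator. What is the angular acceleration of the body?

I = (2/3)MR² = (2/3)(7.17)(0.130)² = 0.08078 kg·m².
τ = F R = (21.1)(0.130) = 2.743 N·m.
From τ = Iα: α = 2.743/0.08078 = 33.96 rad/s².

α ≈ 34.0 rad/s²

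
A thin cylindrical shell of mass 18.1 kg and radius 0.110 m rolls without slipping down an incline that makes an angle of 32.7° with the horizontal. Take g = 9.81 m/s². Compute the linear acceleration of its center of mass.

a ≈ 2.65 m/s²

Translation along the incline: Mg sinθ − f = Ma.
Rotation about the center: fR = Iα with I = MR². No-slip gives a = αR, so f = (I/R²)a = M a.
Substituting: Mg sinθ = (1 + 1.000)Ma, so a = g sinθ/(1 + 1.000) = (9.81) sin 32.7° / 2.000 = 2.650 m/s².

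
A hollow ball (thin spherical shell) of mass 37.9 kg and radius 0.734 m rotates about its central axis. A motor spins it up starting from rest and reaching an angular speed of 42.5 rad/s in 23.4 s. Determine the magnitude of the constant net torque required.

τ ≈ 24.7 N·m

I = (2/3)MR² = (2/3)(37.9)(0.734)² = 13.61 kg·m².
α = Δω/Δt = (42.5 − 0)/23.4 = 1.816 rad/s².
τ = Iα = (13.61)(1.816) = 24.72 N·m.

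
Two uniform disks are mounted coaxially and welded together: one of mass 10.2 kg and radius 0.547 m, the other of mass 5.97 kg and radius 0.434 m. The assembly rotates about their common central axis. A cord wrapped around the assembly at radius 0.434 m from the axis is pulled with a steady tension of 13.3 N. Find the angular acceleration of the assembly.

α ≈ 2.76 rad/s²

I = ½M₁R₁² + ½M₂R₂² = ½(10.2)(0.547)² + ½(5.97)(0.434)² = 2.088 kg·m².
τ = F r = (13.3)(0.434) = 5.772 N·m.
α = τ/I = 5.772/2.088 = 2.764 rad/s².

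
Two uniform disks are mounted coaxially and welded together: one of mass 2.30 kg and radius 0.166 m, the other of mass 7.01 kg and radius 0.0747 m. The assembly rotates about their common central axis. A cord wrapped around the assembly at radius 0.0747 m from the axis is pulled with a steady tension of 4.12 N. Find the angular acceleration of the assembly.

I = ½M₁R₁² + ½M₂R₂² = ½(2.30)(0.166)² + ½(7.01)(0.0747)² = 0.05125 kg·m².
τ = F r = (4.12)(0.0747) = 0.3078 N·m.
α = τ/I = 0.3078/0.05125 = 6.005 rad/s².

α ≈ 6.01 rad/s²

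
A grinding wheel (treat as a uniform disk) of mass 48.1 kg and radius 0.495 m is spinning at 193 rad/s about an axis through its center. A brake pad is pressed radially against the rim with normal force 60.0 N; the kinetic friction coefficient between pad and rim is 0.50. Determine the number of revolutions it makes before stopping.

I = ½MR² = (1/2)(48.1)(0.495)² = 5.893 kg·m².
Friction force f = μN = (0.50)(60.0) = 30.00 N at the rim; torque magnitude τ = fR = 14.85 N·m, opposing ω.
|α| = τ/I = 14.85/5.893 = 2.520 rad/s² (deceleration).
ω² = ω₀² − 2|α|θ with ω = 0 ⇒ θ = ω₀²/(2|α|) = 7391 rad = 1176 rev.

≈ 1180 revolutions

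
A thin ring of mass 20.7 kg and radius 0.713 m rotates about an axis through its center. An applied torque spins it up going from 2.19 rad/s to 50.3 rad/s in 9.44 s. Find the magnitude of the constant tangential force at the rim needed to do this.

F ≈ 75.2 N

I = MR² = (20.7)(0.713)² = 10.52 kg·m².
α = Δω/Δt = (50.3 − 2.19)/9.44 = 5.096 rad/s².
The required torque is τ = Iα = (10.52)(5.096) = 53.63 N·m.
A tangential force at the rim gives τ = FR, so F = τ/R = 53.63/0.713 = 75.22 N.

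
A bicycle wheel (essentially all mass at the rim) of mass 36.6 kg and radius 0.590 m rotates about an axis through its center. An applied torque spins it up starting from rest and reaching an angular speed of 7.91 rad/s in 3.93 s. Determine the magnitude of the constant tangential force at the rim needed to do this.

I = MR² = (36.6)(0.590)² = 12.74 kg·m².
α = Δω/Δt = (7.91 − 0)/3.93 = 2.013 rad/s².
The required torque is τ = Iα = (12.74)(2.013) = 25.64 N·m.
A tangential force at the rim gives τ = FR, so F = τ/R = 25.64/0.590 = 43.46 N.

F ≈ 43.5 N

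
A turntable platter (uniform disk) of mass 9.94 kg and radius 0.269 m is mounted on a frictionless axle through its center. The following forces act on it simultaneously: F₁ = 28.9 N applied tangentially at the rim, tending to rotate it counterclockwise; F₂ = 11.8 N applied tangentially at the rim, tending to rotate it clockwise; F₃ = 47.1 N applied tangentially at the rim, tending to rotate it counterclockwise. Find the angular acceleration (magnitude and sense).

I = ½MR² = (1/2)(9.94)(0.269)² = 0.3596 kg·m².
Taking counterclockwise as positive: τ₁ = +(28.9)(0.269) = +7.774 N·m; τ₂ = −(11.8)(0.269) = −3.174 N·m; τ₃ = +(47.1)(0.269) = +12.67 N·m.
Net torque τ = 17.27 N·m.
α = τ/I = 17.27/0.3596 = 48.02 rad/s².

α ≈ 48.0 rad/s², counterclockwise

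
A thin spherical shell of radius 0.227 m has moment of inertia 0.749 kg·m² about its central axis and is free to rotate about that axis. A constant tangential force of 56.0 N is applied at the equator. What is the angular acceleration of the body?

α ≈ 17.0 rad/s²

τ = F R = (56.0)(0.227) = 12.71 N·m.
Newton's second law for rotation, τ = Iα, gives α = τ/I = 12.71/0.7490 = 16.97 rad/s².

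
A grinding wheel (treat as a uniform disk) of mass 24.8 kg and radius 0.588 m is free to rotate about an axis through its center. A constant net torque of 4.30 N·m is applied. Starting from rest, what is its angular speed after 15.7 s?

ω ≈ 15.7 rad/s

I = ½MR² = (1/2)(24.8)(0.588)² = 4.287 kg·m².
α = τ/I = 4.30/4.287 = 1.003 rad/s².
ω = ω₀ + αt = 0 + (1.003)(15.7) = 15.75 rad/s.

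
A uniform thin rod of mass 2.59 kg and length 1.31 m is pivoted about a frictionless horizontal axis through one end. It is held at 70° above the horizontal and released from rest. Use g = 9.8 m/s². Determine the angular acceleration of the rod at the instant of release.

About the pivot, I = (1/3)ML² = (1/3)(2.59)(1.31)² = 1.482 kg·m².
The weight acts at the center, a distance L/2 = 0.6550 m from the pivot; τ = Mg(L/2) cos 70° = 5.686 N·m.
α = τ/I = 5.686/1.482 = 3.838 rad/s².

α ≈ 3.84 rad/s²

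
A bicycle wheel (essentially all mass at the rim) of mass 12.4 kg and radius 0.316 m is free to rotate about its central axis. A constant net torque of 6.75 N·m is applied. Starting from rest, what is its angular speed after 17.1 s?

ω ≈ 93.2 rad/s

I = MR² = (12.4)(0.316)² = 1.238 kg·m².
α = τ/I = 6.75/1.238 = 5.451 rad/s².
ω = ω₀ + αt = 0 + (5.451)(17.1) = 93.22 rad/s.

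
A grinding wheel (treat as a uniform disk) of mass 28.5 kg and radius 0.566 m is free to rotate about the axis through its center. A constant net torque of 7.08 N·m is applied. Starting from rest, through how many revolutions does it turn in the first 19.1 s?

≈ 45.0 revolutions

I = ½MR² = (1/2)(28.5)(0.566)² = 4.565 kg·m².
α = τ/I = 7.08/4.565 = 1.551 rad/s².
θ = ½αt² = ½(1.551)(19.1)² = 282.9 rad.
Revolutions = θ/(2π) = 45.02.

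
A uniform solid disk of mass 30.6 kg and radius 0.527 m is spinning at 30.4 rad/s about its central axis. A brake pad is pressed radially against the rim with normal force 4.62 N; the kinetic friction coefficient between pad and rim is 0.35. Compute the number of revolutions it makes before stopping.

≈ 367 revolutions

I = ½MR² = (1/2)(30.6)(0.527)² = 4.249 kg·m².
Friction force f = μN = (0.35)(4.62) = 1.617 N at the rim; torque magnitude τ = fR = 0.8522 N·m, opposing ω.
|α| = τ/I = 0.8522/4.249 = 0.2005 rad/s² (deceleration).
ω² = ω₀² − 2|α|θ with ω = 0 ⇒ θ = ω₀²/(2|α|) = 2304 rad = 366.7 rev.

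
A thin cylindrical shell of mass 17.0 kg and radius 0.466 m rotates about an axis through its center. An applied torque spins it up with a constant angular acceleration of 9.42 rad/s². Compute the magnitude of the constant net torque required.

I = MR² = (17.0)(0.466)² = 3.692 kg·m².
τ = Iα = (3.692)(9.420) = 34.78 N·m.

τ ≈ 34.8 N·m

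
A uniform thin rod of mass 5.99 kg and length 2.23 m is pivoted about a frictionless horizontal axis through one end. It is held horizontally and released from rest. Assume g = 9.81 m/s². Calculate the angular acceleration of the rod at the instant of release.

About the pivot, I = (1/3)ML² = (1/3)(5.99)(2.23)² = 9.929 kg·m².
The weight acts at the center, a distance L/2 = 1.115 m from the pivot; τ = Mg(L/2) = 65.52 N·m.
α = τ/I = 65.52/9.929 = 6.599 rad/s².

α ≈ 6.60 rad/s²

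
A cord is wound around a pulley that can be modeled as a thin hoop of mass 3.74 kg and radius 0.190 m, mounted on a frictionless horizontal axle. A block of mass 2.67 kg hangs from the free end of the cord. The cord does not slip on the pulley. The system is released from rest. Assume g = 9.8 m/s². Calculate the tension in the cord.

I = MR² = (3.74)(0.190)² = 0.1350 kg·m².
Block: mg − T = ma. Pulley: TR = Iα. No-slip: a = αR, so T = (I/R²)a = 3.740·a.
Then mg = (m + 3.740)a, so a = (2.67)(9.8)/(2.67 + 3.740) = 4.082 m/s².
T = 3.740·a = 15.27 N.

T ≈ 15.3 N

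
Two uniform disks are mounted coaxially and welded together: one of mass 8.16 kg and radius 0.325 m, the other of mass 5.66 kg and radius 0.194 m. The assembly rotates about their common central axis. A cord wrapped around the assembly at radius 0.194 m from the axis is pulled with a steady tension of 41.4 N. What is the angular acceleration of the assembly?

I = ½M₁R₁² + ½M₂R₂² = ½(8.16)(0.325)² + ½(5.66)(0.194)² = 0.5375 kg·m².
τ = F r = (41.4)(0.194) = 8.032 N·m.
α = τ/I = 8.032/0.5375 = 14.94 rad/s².

α ≈ 14.9 rad/s²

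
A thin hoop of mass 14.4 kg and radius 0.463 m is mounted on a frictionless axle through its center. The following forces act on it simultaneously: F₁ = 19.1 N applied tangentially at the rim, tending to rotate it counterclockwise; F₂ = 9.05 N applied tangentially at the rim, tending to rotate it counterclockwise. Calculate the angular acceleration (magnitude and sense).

I = MR² = (14.4)(0.463)² = 3.087 kg·m².
Taking counterclockwise as positive: τ₁ = +(19.1)(0.463) = +8.843 N·m; τ₂ = +(9.05)(0.463) = +4.190 N·m.
Net torque τ = 13.03 N·m.
α = τ/I = 13.03/3.087 = 4.222 rad/s².

α ≈ 4.22 rad/s², counterclockwise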